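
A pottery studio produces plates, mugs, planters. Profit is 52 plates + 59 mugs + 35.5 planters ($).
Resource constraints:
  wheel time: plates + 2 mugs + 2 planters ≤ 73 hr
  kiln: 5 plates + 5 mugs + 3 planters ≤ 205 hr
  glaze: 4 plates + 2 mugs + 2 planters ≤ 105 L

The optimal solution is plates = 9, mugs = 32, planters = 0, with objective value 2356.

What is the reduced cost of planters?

-5.5

At the optimum: wheel time uses 73 of 73 (binding); kiln uses 205 of 205 (binding); glaze uses 100 of 105 (slack = 5).
Slack constraints have shadow price 0 (complementary slackness).
The binding rows give the dual system: 1·y_wheel time + 5·y_kiln = 52 and 2·y_wheel time + 5·y_kiln = 59.
→ y_wheel time = 7 and y_kiln = 9.
Reduced cost of planters: c₃ − yᵀa₃ = 35.5 − (7·2 + 9·3) = 35.5 − 41 = -5.5.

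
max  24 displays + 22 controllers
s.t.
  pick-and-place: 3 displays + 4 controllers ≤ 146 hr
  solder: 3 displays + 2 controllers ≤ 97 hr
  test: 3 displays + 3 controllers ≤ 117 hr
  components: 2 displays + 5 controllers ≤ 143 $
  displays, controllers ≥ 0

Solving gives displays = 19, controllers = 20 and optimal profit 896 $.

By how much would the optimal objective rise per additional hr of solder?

2

Check each constraint at x*: pick-and-place 137/146 (slack 9); solder 97/97 (tight); test 117/117 (tight); components 138/143 (slack 5).
Slack constraints have shadow price 0 (complementary slackness).
Dual feasibility on the basic columns requires 3·y_solder + 3·y_test = 24, 2·y_solder + 3·y_test = 22.
→ y_solder = 2 and y_test = 6.
Shadow price of solder = 2.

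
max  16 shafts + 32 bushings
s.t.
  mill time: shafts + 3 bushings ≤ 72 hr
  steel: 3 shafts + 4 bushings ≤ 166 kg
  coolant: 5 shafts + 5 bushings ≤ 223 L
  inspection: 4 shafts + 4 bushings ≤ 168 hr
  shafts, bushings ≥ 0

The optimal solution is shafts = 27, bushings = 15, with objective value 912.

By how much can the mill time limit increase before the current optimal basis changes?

Binding constraints: mill time, inspection. The basis is B = [[1,3],[4,4]] with det -8.
Per unit increase in mill time, x* moves by d = (-0.5, 0.5).
The basis stays optimal until steel becomes binding; allowable increase = 50 hr.

50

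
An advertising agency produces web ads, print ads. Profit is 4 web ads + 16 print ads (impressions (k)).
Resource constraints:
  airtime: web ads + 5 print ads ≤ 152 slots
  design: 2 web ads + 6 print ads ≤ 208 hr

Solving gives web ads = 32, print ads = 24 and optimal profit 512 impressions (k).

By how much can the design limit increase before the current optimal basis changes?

96

Binding constraints: airtime, design. The basis is B = [[1,5],[2,6]] with det -4.
Per unit increase in design, x* moves by d = (1.25, -0.25).
The basis stays optimal until print ads reaches 0; allowable increase = 96 hr.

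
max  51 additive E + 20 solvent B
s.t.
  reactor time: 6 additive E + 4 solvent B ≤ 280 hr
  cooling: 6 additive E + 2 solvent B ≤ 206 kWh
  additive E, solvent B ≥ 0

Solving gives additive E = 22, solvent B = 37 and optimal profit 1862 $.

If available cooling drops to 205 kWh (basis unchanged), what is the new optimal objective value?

Check each constraint at x*: reactor time 280/280 (tight); cooling 206/206 (tight).
The binding rows give the dual system: 6·y_reactor time + 6·y_cooling = 51 and 4·y_reactor time + 2·y_cooling = 20.
Solving: y_reactor time = 1.5, y_cooling = 7.
Δz = y_cooling·Δb = 7 × (-1) = -7, so new z* = 1862 − 7 = 1855.

1855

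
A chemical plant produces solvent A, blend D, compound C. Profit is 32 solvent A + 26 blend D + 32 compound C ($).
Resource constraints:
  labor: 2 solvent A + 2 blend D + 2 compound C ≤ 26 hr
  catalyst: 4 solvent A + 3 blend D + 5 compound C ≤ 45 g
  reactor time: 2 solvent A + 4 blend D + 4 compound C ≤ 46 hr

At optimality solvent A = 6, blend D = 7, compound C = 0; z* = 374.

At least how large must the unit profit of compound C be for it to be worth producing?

38

Binding: labor and catalyst. Non-binding: reactor time (6 unused).
Slack constraints have shadow price 0 (complementary slackness).
Dual feasibility on the basic columns requires 2·y_labor + 4·y_catalyst = 32, 2·y_labor + 3·y_catalyst = 26.
Solving: y_labor = 4, y_catalyst = 6.
compound C enters the basis when its profit ≥ yᵀa₃ = 4·2 + 6·5 = 38.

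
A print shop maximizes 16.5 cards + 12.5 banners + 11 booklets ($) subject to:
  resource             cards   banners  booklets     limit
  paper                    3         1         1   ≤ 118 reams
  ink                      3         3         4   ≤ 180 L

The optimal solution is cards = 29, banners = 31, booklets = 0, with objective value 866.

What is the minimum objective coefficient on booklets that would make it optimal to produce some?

16

At the optimum: paper uses 118 of 118 (binding); ink uses 180 of 180 (binding).
From A_Bᵀ y = c: 3·y_paper + 3·y_ink = 16.5; 1·y_paper + 3·y_ink = 12.5.
This yields shadow prices y_paper = 2, y_ink = 3.5.
booklets enters the basis when its profit ≥ yᵀa₃ = 2·1 + 3.5·4 = 16.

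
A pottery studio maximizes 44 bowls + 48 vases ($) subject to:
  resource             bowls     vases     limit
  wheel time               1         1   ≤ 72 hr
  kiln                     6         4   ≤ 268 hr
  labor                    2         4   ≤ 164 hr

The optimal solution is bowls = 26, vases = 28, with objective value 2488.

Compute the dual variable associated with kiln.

Binding: kiln and labor. Non-binding: wheel time (18 unused).
By complementary slackness, y = 0 for the non-binding constraint.
Dual feasibility on the basic columns requires 6·y_kiln + 2·y_labor = 44, 4·y_kiln + 4·y_labor = 48.
→ y_kiln = 5 and y_labor = 7.
Shadow price of kiln = 5.

5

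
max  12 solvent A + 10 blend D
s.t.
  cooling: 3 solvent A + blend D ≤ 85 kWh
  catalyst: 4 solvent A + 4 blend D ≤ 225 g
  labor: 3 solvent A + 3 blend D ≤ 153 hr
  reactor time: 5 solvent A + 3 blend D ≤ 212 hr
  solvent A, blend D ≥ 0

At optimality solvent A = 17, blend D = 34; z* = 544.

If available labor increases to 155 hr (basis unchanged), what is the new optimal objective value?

Check each constraint at x*: cooling 85/85 (tight); catalyst 204/225 (slack 21); labor 153/153 (tight); reactor time 187/212 (slack 25).
Since catalyst, reactor time are not tight, their duals are 0.
The binding rows give the dual system: 3·y_cooling + 3·y_labor = 12 and 1·y_cooling + 3·y_labor = 10.
→ y_cooling = 1 and y_labor = 3.
Δz = y_labor·Δb = 3 × (2) = 6, so new z* = 544 + 6 = 550.

550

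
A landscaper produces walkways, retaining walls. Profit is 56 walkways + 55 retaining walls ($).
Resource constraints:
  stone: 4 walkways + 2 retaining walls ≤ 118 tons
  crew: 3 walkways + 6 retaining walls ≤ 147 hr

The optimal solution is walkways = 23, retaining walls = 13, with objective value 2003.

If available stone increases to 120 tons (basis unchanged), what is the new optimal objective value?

2022

At the optimum: stone uses 118 of 118 (binding); crew uses 147 of 147 (binding).
From A_Bᵀ y = c: 4·y_stone + 3·y_crew = 56; 2·y_stone + 6·y_crew = 55.
Solving: y_stone = 9.5, y_crew = 6.
Δz = y_stone·Δb = 9.5 × (2) = 19, so new z* = 2003 + 19 = 2022.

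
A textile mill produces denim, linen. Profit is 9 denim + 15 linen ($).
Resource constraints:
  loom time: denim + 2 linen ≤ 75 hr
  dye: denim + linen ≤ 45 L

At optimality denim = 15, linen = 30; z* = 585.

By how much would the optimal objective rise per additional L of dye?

At the optimum: loom time uses 75 of 75 (binding); dye uses 45 of 45 (binding).
Dual feasibility on the basic columns requires 1·y_loom time + 1·y_dye = 9, 2·y_loom time + 1·y_dye = 15.
This yields shadow prices y_loom time = 6, y_dye = 3.
Shadow price of dye = 3.

3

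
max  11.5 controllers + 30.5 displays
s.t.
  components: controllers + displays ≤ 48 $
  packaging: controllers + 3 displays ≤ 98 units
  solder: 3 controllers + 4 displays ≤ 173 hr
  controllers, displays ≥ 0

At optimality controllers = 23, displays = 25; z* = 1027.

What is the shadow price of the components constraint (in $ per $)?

At the optimum: components uses 48 of 48 (binding); packaging uses 98 of 98 (binding); solder uses 169 of 173 (slack = 4).
By complementary slackness, y = 0 for the non-binding constraint.
Dual feasibility on the basic columns requires 1·y_components + 1·y_packaging = 11.5, 1·y_components + 3·y_packaging = 30.5.
→ y_components = 2 and y_packaging = 9.5.
Shadow price of components = 2.

2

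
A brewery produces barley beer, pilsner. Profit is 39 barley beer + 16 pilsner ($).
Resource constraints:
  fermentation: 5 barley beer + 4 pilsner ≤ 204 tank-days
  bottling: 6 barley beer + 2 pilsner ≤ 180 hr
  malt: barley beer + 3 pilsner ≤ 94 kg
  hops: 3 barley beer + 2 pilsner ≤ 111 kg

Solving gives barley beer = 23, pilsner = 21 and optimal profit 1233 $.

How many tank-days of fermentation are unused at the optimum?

5

fermentation used = 5·23 + 4·21 = 199; slack = 204 − 199 = 5.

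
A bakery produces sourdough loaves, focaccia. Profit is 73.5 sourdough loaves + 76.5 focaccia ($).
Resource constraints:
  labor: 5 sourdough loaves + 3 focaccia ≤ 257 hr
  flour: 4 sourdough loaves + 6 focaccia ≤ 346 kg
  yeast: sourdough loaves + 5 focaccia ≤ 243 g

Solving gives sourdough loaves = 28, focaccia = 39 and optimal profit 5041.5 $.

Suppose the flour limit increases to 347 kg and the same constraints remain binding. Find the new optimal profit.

5050.5

Check each constraint at x*: labor 257/257 (tight); flour 346/346 (tight); yeast 223/243 (slack 20).
Slack constraints have shadow price 0 (complementary slackness).
The binding rows give the dual system: 5·y_labor + 4·y_flour = 73.5 and 3·y_labor + 6·y_flour = 76.5.
→ y_labor = 7.5 and y_flour = 9.
Δz = y_flour·Δb = 9 × (1) = 9, so new z* = 5041.5 + 9 = 5050.5.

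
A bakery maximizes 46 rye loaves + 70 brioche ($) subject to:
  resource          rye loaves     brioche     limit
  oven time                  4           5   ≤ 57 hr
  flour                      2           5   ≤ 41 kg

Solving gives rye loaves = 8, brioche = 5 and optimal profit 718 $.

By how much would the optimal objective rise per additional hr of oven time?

9

At the optimum: oven time uses 57 of 57 (binding); flour uses 41 of 41 (binding).
Dual feasibility on the basic columns requires 4·y_oven time + 2·y_flour = 46, 5·y_oven time + 5·y_flour = 70.
This yields shadow prices y_oven time = 9, y_flour = 5.
Shadow price of oven time = 9.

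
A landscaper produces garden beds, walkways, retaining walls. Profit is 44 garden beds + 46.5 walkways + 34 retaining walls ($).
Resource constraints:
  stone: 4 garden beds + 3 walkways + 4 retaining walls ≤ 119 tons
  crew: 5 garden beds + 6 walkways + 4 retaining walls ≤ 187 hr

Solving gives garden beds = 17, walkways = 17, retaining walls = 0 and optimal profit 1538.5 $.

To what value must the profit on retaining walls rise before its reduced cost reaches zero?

Check each constraint at x*: stone 119/119 (tight); crew 187/187 (tight).
Dual feasibility on the basic columns requires 4·y_stone + 5·y_crew = 44, 3·y_stone + 6·y_crew = 46.5.
Solving: y_stone = 3.5, y_crew = 6.
retaining walls enters the basis when its profit ≥ yᵀa₃ = 3.5·4 + 6·4 = 38.

38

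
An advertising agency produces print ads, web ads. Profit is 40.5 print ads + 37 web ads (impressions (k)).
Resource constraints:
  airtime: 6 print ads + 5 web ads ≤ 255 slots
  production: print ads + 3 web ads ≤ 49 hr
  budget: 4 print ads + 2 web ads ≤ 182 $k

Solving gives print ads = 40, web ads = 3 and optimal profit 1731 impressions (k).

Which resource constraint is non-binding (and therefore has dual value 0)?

budget

airtime: 255/255 (binding)
production: 49/49 (binding)
budget: 166/182 (slack 16)
By complementary slackness, a constraint with positive slack has shadow price 0 → budget.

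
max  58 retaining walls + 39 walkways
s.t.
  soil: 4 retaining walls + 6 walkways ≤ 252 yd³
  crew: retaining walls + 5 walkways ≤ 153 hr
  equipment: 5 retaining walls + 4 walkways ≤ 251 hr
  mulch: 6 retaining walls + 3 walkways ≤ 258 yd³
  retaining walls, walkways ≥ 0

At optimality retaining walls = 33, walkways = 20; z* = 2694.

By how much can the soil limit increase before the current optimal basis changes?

Binding constraints: soil, mulch. The basis is B = [[4,6],[6,3]] with det -24.
Per unit increase in soil, x* moves by d = (-0.125, 0.25).
The basis stays optimal until equipment becomes binding; allowable increase = 16 yd³.

16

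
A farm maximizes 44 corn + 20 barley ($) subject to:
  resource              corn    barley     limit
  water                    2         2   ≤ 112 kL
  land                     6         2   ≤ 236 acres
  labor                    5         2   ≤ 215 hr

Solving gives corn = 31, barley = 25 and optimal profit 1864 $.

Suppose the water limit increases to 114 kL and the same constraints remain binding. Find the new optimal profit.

At the optimum: water uses 112 of 112 (binding); land uses 236 of 236 (binding); labor uses 205 of 215 (slack = 10).
By complementary slackness, y = 0 for the non-binding constraint.
The binding rows give the dual system: 2·y_water + 6·y_land = 44 and 2·y_water + 2·y_land = 20.
This yields shadow prices y_water = 4, y_land = 6.
Δz = y_water·Δb = 4 × (2) = 8, so new z* = 1864 + 8 = 1872.

1872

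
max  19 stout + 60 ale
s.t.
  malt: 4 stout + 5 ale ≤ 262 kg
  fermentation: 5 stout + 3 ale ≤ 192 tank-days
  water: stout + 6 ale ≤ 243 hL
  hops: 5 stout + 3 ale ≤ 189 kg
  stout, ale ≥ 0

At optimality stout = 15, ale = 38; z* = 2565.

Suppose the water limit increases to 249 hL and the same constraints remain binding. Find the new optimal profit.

2619

Check each constraint at x*: malt 250/262 (slack 12); fermentation 189/192 (slack 3); water 243/243 (tight); hops 189/189 (tight).
By complementary slackness, y = 0 for the non-binding constraints.
From A_Bᵀ y = c: 1·y_water + 5·y_hops = 19; 6·y_water + 3·y_hops = 60.
This yields shadow prices y_water = 9, y_hops = 2.
Δz = y_water·Δb = 9 × (6) = 54, so new z* = 2565 + 54 = 2619.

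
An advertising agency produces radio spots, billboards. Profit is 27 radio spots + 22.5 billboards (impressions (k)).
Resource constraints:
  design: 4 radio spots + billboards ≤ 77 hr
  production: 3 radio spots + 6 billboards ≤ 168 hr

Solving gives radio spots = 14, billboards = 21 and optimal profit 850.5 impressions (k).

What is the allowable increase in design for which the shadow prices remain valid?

Binding constraints: design, production. The basis is B = [[4,1],[3,6]] with det 21.
Per unit increase in design, x* moves by d = (0.2857, -0.1429).
The basis stays optimal until billboards reaches 0; allowable increase = 147 hr.

147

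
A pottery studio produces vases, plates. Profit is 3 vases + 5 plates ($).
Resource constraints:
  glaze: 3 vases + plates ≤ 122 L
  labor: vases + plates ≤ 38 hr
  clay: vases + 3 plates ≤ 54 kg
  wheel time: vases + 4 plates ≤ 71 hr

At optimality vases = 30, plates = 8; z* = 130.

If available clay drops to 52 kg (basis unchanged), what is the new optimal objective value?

128

Check each constraint at x*: glaze 98/122 (slack 24); labor 38/38 (tight); clay 54/54 (tight); wheel time 62/71 (slack 9).
Since glaze, wheel time are not tight, their duals are 0.
From A_Bᵀ y = c: 1·y_labor + 1·y_clay = 3; 1·y_labor + 3·y_clay = 5.
→ y_labor = 2 and y_clay = 1.
Δz = y_clay·Δb = 1 × (-2) = -2, so new z* = 130 − 2 = 128.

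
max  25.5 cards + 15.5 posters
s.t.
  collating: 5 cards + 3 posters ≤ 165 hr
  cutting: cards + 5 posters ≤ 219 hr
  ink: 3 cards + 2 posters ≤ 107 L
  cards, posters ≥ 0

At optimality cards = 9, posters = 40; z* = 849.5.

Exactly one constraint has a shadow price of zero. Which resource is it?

collating: 165/165 (binding)
cutting: 209/219 (slack 10)
ink: 107/107 (binding)
By complementary slackness, a constraint with positive slack has shadow price 0 → cutting.

cutting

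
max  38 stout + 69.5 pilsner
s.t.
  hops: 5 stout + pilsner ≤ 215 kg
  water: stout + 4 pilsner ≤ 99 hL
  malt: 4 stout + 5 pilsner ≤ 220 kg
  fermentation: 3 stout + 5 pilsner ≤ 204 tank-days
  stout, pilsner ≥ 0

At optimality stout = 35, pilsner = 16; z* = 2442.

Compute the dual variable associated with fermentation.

Binding: water and malt. Non-binding: hops (24 unused), fermentation (19 unused).
By complementary slackness, y = 0 for the non-binding constraints.
Dual feasibility on the basic columns requires 1·y_water + 4·y_malt = 38, 4·y_water + 5·y_malt = 69.5.
Solving: y_water = 8, y_malt = 7.5.
Shadow price of fermentation = 0.

0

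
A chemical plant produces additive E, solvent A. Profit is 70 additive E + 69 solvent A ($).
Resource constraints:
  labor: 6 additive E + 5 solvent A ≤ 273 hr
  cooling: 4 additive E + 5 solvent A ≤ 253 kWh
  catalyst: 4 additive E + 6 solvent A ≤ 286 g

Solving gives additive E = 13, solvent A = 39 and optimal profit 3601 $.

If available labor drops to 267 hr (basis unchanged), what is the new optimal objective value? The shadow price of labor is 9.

3547

Δb = -6, so new z* = 3601 + (9)·(-6) = 3601 − 54 = 3547.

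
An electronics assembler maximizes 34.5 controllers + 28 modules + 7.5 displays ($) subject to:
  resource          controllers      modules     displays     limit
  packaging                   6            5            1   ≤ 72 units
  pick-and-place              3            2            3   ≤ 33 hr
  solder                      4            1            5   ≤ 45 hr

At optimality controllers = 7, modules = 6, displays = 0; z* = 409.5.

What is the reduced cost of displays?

At the optimum: packaging uses 72 of 72 (binding); pick-and-place uses 33 of 33 (binding); solder uses 34 of 45 (slack = 11).
By complementary slackness, y = 0 for the non-binding constraint.
The binding rows give the dual system: 6·y_packaging + 3·y_pick-and-place = 34.5 and 5·y_packaging + 2·y_pick-and-place = 28.
Solving: y_packaging = 5, y_pick-and-place = 1.5.
Reduced cost of displays: c₃ − yᵀa₃ = 7.5 − (5·1 + 1.5·3) = 7.5 − 9.5 = -2.

-2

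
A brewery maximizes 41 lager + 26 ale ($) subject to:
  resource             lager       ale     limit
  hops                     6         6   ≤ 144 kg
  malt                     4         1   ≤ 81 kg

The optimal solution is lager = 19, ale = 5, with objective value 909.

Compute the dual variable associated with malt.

At the optimum: hops uses 144 of 144 (binding); malt uses 81 of 81 (binding).
From A_Bᵀ y = c: 6·y_hops + 4·y_malt = 41; 6·y_hops + 1·y_malt = 26.
→ y_hops = 3.5 and y_malt = 5.
Shadow price of malt = 5.

5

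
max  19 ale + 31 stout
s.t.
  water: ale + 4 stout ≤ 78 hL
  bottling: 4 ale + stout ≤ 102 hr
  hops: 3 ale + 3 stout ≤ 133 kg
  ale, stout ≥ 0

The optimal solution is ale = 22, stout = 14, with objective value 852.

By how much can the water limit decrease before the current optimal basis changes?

Binding constraints: water, bottling. The basis is B = [[1,4],[4,1]] with det -15.
Per unit decrease in water, x* moves by d = (0.0667, -0.2667).
The basis stays optimal until stout reaches 0; allowable decrease = 52.5 hL.

52.5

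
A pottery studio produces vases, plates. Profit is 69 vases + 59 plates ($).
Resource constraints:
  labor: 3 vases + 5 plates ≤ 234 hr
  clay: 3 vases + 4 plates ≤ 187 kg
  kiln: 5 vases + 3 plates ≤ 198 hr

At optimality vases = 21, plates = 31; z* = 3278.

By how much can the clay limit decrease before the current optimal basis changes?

68.2

Binding constraints: clay, kiln. The basis is B = [[3,4],[5,3]] with det -11.
Per unit decrease in clay, x* moves by d = (0.2727, -0.4545).
The basis stays optimal until plates reaches 0; allowable decrease = 68.2 kg.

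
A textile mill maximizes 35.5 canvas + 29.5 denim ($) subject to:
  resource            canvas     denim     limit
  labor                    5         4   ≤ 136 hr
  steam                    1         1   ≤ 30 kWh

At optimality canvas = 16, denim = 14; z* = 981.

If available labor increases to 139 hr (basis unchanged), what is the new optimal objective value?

At the optimum: labor uses 136 of 136 (binding); steam uses 30 of 30 (binding).
The binding rows give the dual system: 5·y_labor + 1·y_steam = 35.5 and 4·y_labor + 1·y_steam = 29.5.
This yields shadow prices y_labor = 6, y_steam = 5.5.
Δz = y_labor·Δb = 6 × (3) = 18, so new z* = 981 + 18 = 999.

999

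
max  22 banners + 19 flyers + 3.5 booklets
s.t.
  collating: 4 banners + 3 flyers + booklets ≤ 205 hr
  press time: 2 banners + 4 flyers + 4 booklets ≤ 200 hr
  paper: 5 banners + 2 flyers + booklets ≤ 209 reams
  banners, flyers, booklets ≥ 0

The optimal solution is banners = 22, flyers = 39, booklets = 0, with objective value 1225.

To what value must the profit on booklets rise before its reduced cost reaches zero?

9

Check each constraint at x*: collating 205/205 (tight); press time 200/200 (tight); paper 188/209 (slack 21).
By complementary slackness, y = 0 for the non-binding constraint.
From A_Bᵀ y = c: 4·y_collating + 2·y_press time = 22; 3·y_collating + 4·y_press time = 19.
This yields shadow prices y_collating = 5, y_press time = 1.
booklets enters the basis when its profit ≥ yᵀa₃ = 5·1 + 1·4 = 9.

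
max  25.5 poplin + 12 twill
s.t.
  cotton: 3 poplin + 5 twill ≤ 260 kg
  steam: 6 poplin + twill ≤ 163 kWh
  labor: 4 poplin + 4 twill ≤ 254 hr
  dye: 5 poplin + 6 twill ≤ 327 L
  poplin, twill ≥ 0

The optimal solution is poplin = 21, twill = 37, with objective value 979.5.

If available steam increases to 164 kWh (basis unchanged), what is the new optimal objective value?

Binding: steam and dye. Non-binding: cotton (12 unused), labor (22 unused).
Slack constraints have shadow price 0 (complementary slackness).
Dual feasibility on the basic columns requires 6·y_steam + 5·y_dye = 25.5, 1·y_steam + 6·y_dye = 12.
→ y_steam = 3 and y_dye = 1.5.
Δz = y_steam·Δb = 3 × (1) = 3, so new z* = 979.5 + 3 = 982.5.

982.5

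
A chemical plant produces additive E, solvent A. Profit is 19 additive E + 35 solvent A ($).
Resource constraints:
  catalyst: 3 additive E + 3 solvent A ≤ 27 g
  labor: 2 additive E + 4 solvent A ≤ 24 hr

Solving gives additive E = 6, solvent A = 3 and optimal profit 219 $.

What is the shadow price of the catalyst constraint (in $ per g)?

1

At the optimum: catalyst uses 27 of 27 (binding); labor uses 24 of 24 (binding).
Dual feasibility on the basic columns requires 3·y_catalyst + 2·y_labor = 19, 3·y_catalyst + 4·y_labor = 35.
→ y_catalyst = 1 and y_labor = 8.
Shadow price of catalyst = 1.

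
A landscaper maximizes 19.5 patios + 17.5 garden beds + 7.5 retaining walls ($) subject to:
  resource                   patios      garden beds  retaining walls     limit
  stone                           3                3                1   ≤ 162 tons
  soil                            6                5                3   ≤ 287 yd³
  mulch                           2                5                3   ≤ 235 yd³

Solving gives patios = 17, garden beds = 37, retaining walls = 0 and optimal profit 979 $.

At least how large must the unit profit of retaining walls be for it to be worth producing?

Check each constraint at x*: stone 162/162 (tight); soil 287/287 (tight); mulch 219/235 (slack 16).
Since mulch is not tight, its dual is 0.
Dual feasibility on the basic columns requires 3·y_stone + 6·y_soil = 19.5, 3·y_stone + 5·y_soil = 17.5.
Solving: y_stone = 2.5, y_soil = 2.
retaining walls enters the basis when its profit ≥ yᵀa₃ = 2.5·1 + 2·3 = 8.5.

8.5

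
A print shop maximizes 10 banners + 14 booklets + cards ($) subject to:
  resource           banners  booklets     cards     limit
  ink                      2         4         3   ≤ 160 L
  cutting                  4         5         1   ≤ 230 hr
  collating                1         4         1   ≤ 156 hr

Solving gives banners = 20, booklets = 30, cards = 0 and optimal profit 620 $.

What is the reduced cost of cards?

Binding: ink and cutting. Non-binding: collating (16 unused).
Slack constraints have shadow price 0 (complementary slackness).
Dual feasibility on the basic columns requires 2·y_ink + 4·y_cutting = 10, 4·y_ink + 5·y_cutting = 14.
Solving: y_ink = 1, y_cutting = 2.
Reduced cost of cards: c₃ − yᵀa₃ = 1 − (1·3 + 2·1) = 1 − 5 = -4.

-4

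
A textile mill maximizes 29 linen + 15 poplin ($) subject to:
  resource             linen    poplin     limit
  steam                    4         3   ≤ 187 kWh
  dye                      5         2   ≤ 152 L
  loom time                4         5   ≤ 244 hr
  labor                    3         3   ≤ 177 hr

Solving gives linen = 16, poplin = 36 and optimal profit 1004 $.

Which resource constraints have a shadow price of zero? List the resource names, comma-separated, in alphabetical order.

labor, steam

steam: 172/187 (slack 15)
dye: 152/152 (binding)
loom time: 244/244 (binding)
labor: 156/177 (slack 21)
By complementary slackness, a constraint with positive slack has shadow price 0 → labor, steam.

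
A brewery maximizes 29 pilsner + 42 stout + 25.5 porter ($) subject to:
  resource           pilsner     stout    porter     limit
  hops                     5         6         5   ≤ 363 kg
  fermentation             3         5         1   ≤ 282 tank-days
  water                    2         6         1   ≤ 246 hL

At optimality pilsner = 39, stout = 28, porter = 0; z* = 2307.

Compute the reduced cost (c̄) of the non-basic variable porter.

Binding: hops and water. Non-binding: fermentation (25 unused).
By complementary slackness, y = 0 for the non-binding constraint.
The binding rows give the dual system: 5·y_hops + 2·y_water = 29 and 6·y_hops + 6·y_water = 42.
This yields shadow prices y_hops = 5, y_water = 2.
Reduced cost of porter: c₃ − yᵀa₃ = 25.5 − (5·5 + 2·1) = 25.5 − 27 = -1.5.

-1.5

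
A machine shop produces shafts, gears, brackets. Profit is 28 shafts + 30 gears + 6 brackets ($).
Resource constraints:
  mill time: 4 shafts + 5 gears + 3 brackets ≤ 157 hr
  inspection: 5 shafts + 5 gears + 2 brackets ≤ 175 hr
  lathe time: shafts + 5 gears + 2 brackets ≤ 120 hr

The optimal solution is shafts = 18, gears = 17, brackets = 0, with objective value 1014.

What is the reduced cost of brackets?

Check each constraint at x*: mill time 157/157 (tight); inspection 175/175 (tight); lathe time 103/120 (slack 17).
Slack constraints have shadow price 0 (complementary slackness).
Dual feasibility on the basic columns requires 4·y_mill time + 5·y_inspection = 28, 5·y_mill time + 5·y_inspection = 30.
This yields shadow prices y_mill time = 2, y_inspection = 4.
Reduced cost of brackets: c₃ − yᵀa₃ = 6 − (2·3 + 4·2) = 6 − 14 = -8.

-8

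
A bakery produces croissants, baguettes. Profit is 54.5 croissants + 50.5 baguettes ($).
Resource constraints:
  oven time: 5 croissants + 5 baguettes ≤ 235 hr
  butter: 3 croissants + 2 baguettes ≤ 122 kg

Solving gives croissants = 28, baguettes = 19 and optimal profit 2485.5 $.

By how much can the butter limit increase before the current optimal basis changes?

19

Binding constraints: oven time, butter. The basis is B = [[5,5],[3,2]] with det -5.
Per unit increase in butter, x* moves by d = (1, -1).
The basis stays optimal until baguettes reaches 0; allowable increase = 19 kg.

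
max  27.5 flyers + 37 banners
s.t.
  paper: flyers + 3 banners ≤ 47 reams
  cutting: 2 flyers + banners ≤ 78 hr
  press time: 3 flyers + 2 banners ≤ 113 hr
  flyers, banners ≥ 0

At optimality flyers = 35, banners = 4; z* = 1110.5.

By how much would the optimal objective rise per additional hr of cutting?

Binding: paper and press time. Non-binding: cutting (4 unused).
By complementary slackness, y = 0 for the non-binding constraint.
Dual feasibility on the basic columns requires 1·y_paper + 3·y_press time = 27.5, 3·y_paper + 2·y_press time = 37.
→ y_paper = 8 and y_press time = 6.5.
Shadow price of cutting = 0.

0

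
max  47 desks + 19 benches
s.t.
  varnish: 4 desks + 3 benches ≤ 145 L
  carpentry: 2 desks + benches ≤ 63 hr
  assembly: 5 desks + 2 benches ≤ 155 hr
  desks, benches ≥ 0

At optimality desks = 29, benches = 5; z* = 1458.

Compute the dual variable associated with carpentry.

1

Binding: carpentry and assembly. Non-binding: varnish (14 unused).
By complementary slackness, y = 0 for the non-binding constraint.
The binding rows give the dual system: 2·y_carpentry + 5·y_assembly = 47 and 1·y_carpentry + 2·y_assembly = 19.
This yields shadow prices y_carpentry = 1, y_assembly = 9.
Shadow price of carpentry = 1.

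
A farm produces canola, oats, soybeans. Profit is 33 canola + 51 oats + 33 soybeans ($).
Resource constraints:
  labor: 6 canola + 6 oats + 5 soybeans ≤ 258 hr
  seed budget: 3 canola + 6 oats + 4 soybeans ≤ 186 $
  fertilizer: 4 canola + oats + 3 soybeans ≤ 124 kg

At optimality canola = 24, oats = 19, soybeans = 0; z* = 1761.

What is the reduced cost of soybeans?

Binding: labor and seed budget. Non-binding: fertilizer (9 unused).
By complementary slackness, y = 0 for the non-binding constraint.
The binding rows give the dual system: 6·y_labor + 3·y_seed budget = 33 and 6·y_labor + 6·y_seed budget = 51.
→ y_labor = 2.5 and y_seed budget = 6.
Reduced cost of soybeans: c₃ − yᵀa₃ = 33 − (2.5·5 + 6·4) = 33 − 36.5 = -3.5.

-3.5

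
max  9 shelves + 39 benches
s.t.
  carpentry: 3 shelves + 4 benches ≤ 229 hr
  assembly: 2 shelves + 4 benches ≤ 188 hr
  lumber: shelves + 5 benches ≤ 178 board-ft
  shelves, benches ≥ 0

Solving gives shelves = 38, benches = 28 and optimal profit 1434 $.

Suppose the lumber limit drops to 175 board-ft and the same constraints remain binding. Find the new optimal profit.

1413

Binding: assembly and lumber. Non-binding: carpentry (3 unused).
By complementary slackness, y = 0 for the non-binding constraint.
The binding rows give the dual system: 2·y_assembly + 1·y_lumber = 9 and 4·y_assembly + 5·y_lumber = 39.
This yields shadow prices y_assembly = 1, y_lumber = 7.
Δz = y_lumber·Δb = 7 × (-3) = -21, so new z* = 1434 − 21 = 1413.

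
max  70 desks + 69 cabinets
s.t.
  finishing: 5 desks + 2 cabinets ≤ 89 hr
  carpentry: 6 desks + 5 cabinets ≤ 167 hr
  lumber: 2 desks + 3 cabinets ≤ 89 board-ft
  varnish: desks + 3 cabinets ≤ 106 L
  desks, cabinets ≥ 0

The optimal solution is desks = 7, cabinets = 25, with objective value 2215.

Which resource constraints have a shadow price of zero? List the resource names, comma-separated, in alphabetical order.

finishing: 85/89 (slack 4)
carpentry: 167/167 (binding)
lumber: 89/89 (binding)
varnish: 82/106 (slack 24)
By complementary slackness, a constraint with positive slack has shadow price 0 → finishing, varnish.

finishing, varnish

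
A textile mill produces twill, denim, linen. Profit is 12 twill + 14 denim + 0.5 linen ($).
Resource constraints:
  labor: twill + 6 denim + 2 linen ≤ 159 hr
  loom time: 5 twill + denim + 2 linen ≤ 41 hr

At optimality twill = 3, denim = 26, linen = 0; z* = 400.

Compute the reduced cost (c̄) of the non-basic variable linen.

Check each constraint at x*: labor 159/159 (tight); loom time 41/41 (tight).
The binding rows give the dual system: 1·y_labor + 5·y_loom time = 12 and 6·y_labor + 1·y_loom time = 14.
→ y_labor = 2 and y_loom time = 2.
Reduced cost of linen: c₃ − yᵀa₃ = 0.5 − (2·2 + 2·2) = 0.5 − 8 = -7.5.

-7.5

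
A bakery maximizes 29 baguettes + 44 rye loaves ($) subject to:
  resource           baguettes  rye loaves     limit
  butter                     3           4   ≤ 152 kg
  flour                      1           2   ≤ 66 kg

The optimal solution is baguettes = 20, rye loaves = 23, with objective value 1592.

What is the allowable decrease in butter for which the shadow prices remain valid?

Binding constraints: butter, flour. The basis is B = [[3,4],[1,2]] with det 2.
Per unit decrease in butter, x* moves by d = (-1, 0.5).
The basis stays optimal until baguettes reaches 0; allowable decrease = 20 kg.

20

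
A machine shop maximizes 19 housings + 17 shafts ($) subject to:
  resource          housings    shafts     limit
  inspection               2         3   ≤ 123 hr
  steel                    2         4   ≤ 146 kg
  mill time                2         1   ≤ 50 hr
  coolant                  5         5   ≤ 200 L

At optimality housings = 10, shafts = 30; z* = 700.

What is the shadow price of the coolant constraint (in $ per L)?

Binding: mill time and coolant. Non-binding: inspection (13 unused), steel (6 unused).
Since inspection, steel are not tight, their duals are 0.
Dual feasibility on the basic columns requires 2·y_mill time + 5·y_coolant = 19, 1·y_mill time + 5·y_coolant = 17.
This yields shadow prices y_mill time = 2, y_coolant = 3.
Shadow price of coolant = 3.

3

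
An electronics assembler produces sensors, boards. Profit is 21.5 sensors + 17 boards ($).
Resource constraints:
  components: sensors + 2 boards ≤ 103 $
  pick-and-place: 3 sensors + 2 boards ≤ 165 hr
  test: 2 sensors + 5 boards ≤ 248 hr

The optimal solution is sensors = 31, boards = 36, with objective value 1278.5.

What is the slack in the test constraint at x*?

6

test used = 2·31 + 5·36 = 242; slack = 248 − 242 = 6.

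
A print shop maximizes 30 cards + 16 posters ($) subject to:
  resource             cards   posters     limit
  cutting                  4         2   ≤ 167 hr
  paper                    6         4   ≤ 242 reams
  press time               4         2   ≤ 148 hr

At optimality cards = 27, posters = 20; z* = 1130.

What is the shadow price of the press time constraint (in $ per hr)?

Binding: paper and press time. Non-binding: cutting (19 unused).
Slack constraints have shadow price 0 (complementary slackness).
From A_Bᵀ y = c: 6·y_paper + 4·y_press time = 30; 4·y_paper + 2·y_press time = 16.
This yields shadow prices y_paper = 1, y_press time = 6.
Shadow price of press time = 6.

6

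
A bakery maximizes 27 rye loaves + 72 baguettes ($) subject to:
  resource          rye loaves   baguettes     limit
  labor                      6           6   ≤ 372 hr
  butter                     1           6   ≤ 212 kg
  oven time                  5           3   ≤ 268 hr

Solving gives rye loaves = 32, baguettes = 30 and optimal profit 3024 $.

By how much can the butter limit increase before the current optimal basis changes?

Binding constraints: labor, butter. The basis is B = [[6,6],[1,6]] with det 30.
Per unit increase in butter, x* moves by d = (-0.2, 0.2).
The basis stays optimal until rye loaves reaches 0; allowable increase = 160 kg.

160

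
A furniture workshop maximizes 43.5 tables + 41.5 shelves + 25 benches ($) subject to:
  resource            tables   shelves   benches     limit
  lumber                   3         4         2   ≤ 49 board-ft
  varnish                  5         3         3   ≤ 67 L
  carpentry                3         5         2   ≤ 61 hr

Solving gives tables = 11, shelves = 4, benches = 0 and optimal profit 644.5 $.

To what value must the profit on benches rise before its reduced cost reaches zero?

Binding: lumber and varnish. Non-binding: carpentry (8 unused).
Since carpentry is not tight, its dual is 0.
From A_Bᵀ y = c: 3·y_lumber + 5·y_varnish = 43.5; 4·y_lumber + 3·y_varnish = 41.5.
Solving: y_lumber = 7, y_varnish = 4.5.
benches enters the basis when its profit ≥ yᵀa₃ = 7·2 + 4.5·3 = 27.5.

27.5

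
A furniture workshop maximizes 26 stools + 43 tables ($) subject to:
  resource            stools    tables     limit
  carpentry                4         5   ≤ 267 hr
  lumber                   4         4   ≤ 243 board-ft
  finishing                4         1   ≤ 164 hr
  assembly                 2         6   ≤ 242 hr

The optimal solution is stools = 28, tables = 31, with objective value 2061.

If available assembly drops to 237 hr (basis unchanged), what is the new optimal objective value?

2046

Check each constraint at x*: carpentry 267/267 (tight); lumber 236/243 (slack 7); finishing 143/164 (slack 21); assembly 242/242 (tight).
Slack constraints have shadow price 0 (complementary slackness).
The binding rows give the dual system: 4·y_carpentry + 2·y_assembly = 26 and 5·y_carpentry + 6·y_assembly = 43.
Solving: y_carpentry = 5, y_assembly = 3.
Δz = y_assembly·Δb = 3 × (-5) = -15, so new z* = 2061 − 15 = 2046.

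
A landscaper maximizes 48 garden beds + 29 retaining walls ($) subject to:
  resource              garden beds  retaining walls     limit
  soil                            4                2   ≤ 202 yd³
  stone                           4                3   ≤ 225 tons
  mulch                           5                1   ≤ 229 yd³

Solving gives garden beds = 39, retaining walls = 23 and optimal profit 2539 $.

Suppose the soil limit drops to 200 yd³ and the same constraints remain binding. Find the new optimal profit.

Binding: soil and stone. Non-binding: mulch (11 unused).
Since mulch is not tight, its dual is 0.
Dual feasibility on the basic columns requires 4·y_soil + 4·y_stone = 48, 2·y_soil + 3·y_stone = 29.
→ y_soil = 7 and y_stone = 5.
Δz = y_soil·Δb = 7 × (-2) = -14, so new z* = 2539 − 14 = 2525.

2525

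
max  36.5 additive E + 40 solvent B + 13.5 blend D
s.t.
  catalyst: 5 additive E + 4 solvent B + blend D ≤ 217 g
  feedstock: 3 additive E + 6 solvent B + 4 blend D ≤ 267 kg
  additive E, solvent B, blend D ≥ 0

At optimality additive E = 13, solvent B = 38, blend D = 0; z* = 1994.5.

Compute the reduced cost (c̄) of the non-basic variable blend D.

-4

Check each constraint at x*: catalyst 217/217 (tight); feedstock 267/267 (tight).
Dual feasibility on the basic columns requires 5·y_catalyst + 3·y_feedstock = 36.5, 4·y_catalyst + 6·y_feedstock = 40.
→ y_catalyst = 5.5 and y_feedstock = 3.
Reduced cost of blend D: c₃ − yᵀa₃ = 13.5 − (5.5·1 + 3·4) = 13.5 − 17.5 = -4.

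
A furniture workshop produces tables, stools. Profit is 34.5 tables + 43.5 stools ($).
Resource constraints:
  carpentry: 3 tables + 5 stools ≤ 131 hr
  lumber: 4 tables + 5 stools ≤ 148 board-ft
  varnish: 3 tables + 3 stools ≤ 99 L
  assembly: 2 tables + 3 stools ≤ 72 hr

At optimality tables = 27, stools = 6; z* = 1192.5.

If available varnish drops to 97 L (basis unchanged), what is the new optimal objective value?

At the optimum: carpentry uses 111 of 131 (slack = 20); lumber uses 138 of 148 (slack = 10); varnish uses 99 of 99 (binding); assembly uses 72 of 72 (binding).
Since carpentry, lumber are not tight, their duals are 0.
Dual feasibility on the basic columns requires 3·y_varnish + 2·y_assembly = 34.5, 3·y_varnish + 3·y_assembly = 43.5.
This yields shadow prices y_varnish = 5.5, y_assembly = 9.
Δz = y_varnish·Δb = 5.5 × (-2) = -11, so new z* = 1192.5 − 11 = 1181.5.

1181.5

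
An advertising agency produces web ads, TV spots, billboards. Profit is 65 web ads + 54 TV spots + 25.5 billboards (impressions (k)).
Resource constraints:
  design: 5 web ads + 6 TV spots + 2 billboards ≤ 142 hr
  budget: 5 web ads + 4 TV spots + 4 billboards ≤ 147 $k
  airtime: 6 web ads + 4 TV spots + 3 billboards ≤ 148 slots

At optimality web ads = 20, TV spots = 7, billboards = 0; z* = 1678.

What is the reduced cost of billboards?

-5

Check each constraint at x*: design 142/142 (tight); budget 128/147 (slack 19); airtime 148/148 (tight).
Slack constraints have shadow price 0 (complementary slackness).
The binding rows give the dual system: 5·y_design + 6·y_airtime = 65 and 6·y_design + 4·y_airtime = 54.
This yields shadow prices y_design = 4, y_airtime = 7.5.
Reduced cost of billboards: c₃ − yᵀa₃ = 25.5 − (4·2 + 7.5·3) = 25.5 − 30.5 = -5.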